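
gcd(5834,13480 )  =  2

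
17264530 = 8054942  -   - 9209588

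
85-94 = - 9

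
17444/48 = 363 + 5/12 = 363.42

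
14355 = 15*957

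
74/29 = 74/29 = 2.55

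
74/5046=37/2523 = 0.01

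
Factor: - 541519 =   -  11^1 * 19^1*2591^1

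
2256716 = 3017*748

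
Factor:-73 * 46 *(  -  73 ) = 2^1*23^1 * 73^2 = 245134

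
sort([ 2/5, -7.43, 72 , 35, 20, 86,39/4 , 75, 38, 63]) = [ - 7.43,2/5,39/4, 20,35, 38,63,72, 75, 86 ] 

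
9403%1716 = 823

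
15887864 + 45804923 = 61692787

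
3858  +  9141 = 12999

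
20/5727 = 20/5727 = 0.00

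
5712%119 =0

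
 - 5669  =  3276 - 8945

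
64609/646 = 100+9/646 = 100.01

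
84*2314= 194376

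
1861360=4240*439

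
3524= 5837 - 2313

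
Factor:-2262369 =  - 3^1 * 754123^1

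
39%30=9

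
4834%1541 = 211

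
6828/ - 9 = -2276/3 = - 758.67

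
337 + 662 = 999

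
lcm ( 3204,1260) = 112140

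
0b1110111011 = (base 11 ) 799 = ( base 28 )163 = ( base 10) 955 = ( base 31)UP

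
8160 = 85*96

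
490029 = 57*8597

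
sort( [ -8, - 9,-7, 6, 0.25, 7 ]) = [ - 9, - 8,  -  7, 0.25,6, 7] 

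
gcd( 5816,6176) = 8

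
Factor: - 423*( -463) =3^2 *47^1 *463^1= 195849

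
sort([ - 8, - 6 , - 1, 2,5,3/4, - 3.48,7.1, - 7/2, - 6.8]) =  [ - 8, - 6.8, - 6,-7/2, - 3.48,-1,3/4, 2,5,7.1 ] 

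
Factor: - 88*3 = - 264 = - 2^3*3^1 * 11^1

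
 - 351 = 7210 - 7561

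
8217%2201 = 1614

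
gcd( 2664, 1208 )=8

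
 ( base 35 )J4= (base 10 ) 669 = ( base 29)n2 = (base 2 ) 1010011101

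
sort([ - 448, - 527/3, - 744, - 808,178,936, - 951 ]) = [ - 951,-808,  -  744, - 448, - 527/3,178, 936]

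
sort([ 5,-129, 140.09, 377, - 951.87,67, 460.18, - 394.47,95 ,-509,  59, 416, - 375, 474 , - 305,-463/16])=[ - 951.87 , - 509, - 394.47, - 375, - 305, -129, - 463/16, 5, 59, 67 , 95, 140.09, 377, 416,460.18, 474]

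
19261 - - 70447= 89708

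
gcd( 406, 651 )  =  7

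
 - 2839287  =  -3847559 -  -1008272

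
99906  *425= 42460050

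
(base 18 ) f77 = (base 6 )35041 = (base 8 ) 11601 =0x1381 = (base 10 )4993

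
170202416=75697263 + 94505153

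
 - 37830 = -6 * 6305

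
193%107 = 86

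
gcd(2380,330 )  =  10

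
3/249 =1/83 = 0.01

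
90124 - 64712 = 25412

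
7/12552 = 7/12552= 0.00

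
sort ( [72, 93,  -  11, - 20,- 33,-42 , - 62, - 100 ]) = [ - 100,  -  62, - 42, - 33,-20,-11, 72 , 93 ]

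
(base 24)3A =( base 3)10001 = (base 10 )82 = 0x52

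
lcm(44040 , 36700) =220200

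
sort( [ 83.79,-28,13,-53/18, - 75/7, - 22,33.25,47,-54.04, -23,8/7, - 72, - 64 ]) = [ - 72,- 64,-54.04,  -  28,  -  23,-22, - 75/7, - 53/18, 8/7,13, 33.25, 47,  83.79]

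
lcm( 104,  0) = 0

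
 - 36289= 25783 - 62072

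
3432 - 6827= - 3395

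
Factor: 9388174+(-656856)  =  8731318 = 2^1*257^1 * 16987^1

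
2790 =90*31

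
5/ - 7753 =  - 5/7753 = - 0.00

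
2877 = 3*959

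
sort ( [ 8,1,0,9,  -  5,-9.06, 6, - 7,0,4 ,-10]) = [ - 10, - 9.06, - 7,  -  5, 0, 0,1  ,  4,6,8 , 9]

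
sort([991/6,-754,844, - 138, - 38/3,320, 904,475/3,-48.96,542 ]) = [-754, - 138,-48.96,-38/3, 475/3, 991/6,320, 542, 844,904] 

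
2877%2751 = 126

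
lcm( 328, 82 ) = 328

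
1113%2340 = 1113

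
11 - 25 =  - 14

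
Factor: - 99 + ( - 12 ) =-3^1*37^1 =-111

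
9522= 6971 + 2551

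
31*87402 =2709462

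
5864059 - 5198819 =665240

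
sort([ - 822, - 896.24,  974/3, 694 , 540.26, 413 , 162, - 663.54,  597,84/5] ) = [-896.24,-822, - 663.54, 84/5,162,974/3,413,  540.26,597,694 ] 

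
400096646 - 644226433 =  - 244129787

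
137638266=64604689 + 73033577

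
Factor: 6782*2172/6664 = 1841313/833 = 3^1*7^(  -  2 )  *  17^( - 1 )*181^1*3391^1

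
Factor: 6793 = 6793^1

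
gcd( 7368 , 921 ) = 921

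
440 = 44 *10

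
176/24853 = 176/24853= 0.01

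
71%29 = 13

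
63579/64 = 993 + 27/64 = 993.42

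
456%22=16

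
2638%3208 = 2638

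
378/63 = 6 = 6.00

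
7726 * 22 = 169972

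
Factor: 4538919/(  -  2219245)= - 3^1*5^(- 1)*7^2*11^1 * 163^(- 1)*389^(- 1)*401^1 = -  648417/317035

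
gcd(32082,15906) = 6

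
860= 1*860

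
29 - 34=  - 5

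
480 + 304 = 784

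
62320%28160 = 6000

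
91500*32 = 2928000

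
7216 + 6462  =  13678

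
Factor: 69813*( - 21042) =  - 1469005146= - 2^1*3^4 * 7^1*167^1*7757^1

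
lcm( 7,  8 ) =56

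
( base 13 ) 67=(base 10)85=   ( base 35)2F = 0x55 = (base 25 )3a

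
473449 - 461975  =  11474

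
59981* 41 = 2459221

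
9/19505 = 9/19505 = 0.00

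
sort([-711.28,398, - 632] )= [ - 711.28, -632 , 398 ]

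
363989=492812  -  128823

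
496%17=3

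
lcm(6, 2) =6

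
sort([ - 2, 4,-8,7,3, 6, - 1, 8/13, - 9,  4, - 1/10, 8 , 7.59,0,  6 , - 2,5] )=[ - 9 , - 8, - 2, - 2, - 1, - 1/10,0,8/13, 3,4, 4,5 , 6,  6,  7, 7.59, 8]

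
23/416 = 23/416 = 0.06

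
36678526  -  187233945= - 150555419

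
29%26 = 3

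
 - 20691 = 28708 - 49399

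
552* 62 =34224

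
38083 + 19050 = 57133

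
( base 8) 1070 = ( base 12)3B4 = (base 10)568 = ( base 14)2C8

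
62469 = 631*99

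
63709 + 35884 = 99593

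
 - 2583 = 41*( - 63) 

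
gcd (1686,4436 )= 2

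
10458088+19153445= 29611533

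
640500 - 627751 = 12749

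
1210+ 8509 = 9719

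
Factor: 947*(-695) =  - 658165 = - 5^1*139^1*947^1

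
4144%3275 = 869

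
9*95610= 860490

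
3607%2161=1446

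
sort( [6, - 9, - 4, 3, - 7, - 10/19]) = [ - 9,-7, - 4, - 10/19, 3 , 6]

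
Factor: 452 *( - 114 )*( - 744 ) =2^6*3^2*19^1*31^1*113^1  =  38336832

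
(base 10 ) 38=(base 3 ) 1102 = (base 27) 1b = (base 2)100110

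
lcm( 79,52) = 4108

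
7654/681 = 11 + 163/681 = 11.24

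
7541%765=656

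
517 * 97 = 50149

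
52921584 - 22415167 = 30506417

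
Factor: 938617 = 938617^1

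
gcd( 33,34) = 1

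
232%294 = 232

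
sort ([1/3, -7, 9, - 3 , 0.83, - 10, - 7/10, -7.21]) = [ -10,- 7.21,  -  7, - 3, -7/10,1/3 , 0.83,  9] 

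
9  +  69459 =69468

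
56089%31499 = 24590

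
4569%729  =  195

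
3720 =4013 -293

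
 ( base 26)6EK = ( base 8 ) 10530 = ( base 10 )4440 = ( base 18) dcc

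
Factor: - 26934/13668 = -2^( - 1)*17^( - 1 )*67^1 = - 67/34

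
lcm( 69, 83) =5727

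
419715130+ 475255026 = 894970156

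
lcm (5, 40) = 40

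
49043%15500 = 2543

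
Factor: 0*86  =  0 = 0^1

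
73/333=73/333 = 0.22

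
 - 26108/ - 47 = 555 + 23/47=555.49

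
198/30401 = 198/30401 = 0.01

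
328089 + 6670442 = 6998531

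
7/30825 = 7/30825 = 0.00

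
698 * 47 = 32806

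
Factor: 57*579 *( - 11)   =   - 3^2*11^1*19^1*193^1 = -363033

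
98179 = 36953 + 61226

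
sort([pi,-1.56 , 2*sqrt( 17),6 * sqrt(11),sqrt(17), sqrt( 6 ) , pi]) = [ - 1.56,sqrt (6),pi,pi,sqrt( 17 ),2*sqrt( 17 ) , 6*sqrt( 11)]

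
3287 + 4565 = 7852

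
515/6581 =515/6581 =0.08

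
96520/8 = 12065 = 12065.00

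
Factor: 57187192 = 2^3*7148399^1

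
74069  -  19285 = 54784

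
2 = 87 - 85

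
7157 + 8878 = 16035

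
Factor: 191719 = 11^1*29^1*601^1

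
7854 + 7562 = 15416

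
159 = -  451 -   -  610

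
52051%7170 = 1861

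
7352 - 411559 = - 404207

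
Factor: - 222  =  -2^1*3^1*37^1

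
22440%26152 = 22440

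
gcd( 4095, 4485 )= 195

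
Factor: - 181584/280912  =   - 3^2*13^1*181^ ( - 1)=- 117/181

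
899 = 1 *899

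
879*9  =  7911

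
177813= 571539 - 393726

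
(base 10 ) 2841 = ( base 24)4M9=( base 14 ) 106d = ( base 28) 3HD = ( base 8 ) 5431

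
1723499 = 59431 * 29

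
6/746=3/373 = 0.01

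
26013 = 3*8671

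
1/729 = 1/729 = 0.00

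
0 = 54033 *0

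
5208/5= 1041+3/5 = 1041.60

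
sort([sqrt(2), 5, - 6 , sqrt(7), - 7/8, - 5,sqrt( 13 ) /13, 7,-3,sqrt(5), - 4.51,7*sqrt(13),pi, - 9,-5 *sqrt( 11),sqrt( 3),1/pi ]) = [-5*sqrt(11), - 9,-6,- 5, - 4.51, - 3,- 7/8,  sqrt( 13 ) /13,1/pi,sqrt( 2),sqrt( 3 ), sqrt( 5 ),sqrt( 7), pi,5,  7, 7*sqrt(13 )]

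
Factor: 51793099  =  3343^1*15493^1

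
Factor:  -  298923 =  - 3^1*37^1*2693^1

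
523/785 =523/785= 0.67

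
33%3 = 0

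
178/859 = 178/859= 0.21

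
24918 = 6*4153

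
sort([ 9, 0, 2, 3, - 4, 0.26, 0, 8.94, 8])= [ - 4,0, 0,0.26,2,3, 8, 8.94,9 ]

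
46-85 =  - 39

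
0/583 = 0 =0.00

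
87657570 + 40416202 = 128073772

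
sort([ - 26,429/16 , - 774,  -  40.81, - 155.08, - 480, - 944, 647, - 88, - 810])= [ - 944, - 810, - 774,-480,-155.08, - 88,-40.81, - 26, 429/16, 647]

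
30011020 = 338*88790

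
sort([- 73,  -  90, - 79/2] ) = [ - 90, - 73  , - 79/2]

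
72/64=9/8=1.12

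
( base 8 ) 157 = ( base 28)3R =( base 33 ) 3c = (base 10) 111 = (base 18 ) 63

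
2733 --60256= 62989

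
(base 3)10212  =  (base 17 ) 62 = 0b1101000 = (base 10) 104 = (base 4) 1220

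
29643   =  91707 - 62064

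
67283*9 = 605547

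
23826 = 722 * 33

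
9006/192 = 46 + 29/32 = 46.91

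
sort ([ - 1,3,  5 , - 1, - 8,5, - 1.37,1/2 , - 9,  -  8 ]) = [ - 9, - 8, - 8, - 1.37, - 1,-1,1/2,3, 5,5 ]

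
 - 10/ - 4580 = 1/458= 0.00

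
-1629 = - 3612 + 1983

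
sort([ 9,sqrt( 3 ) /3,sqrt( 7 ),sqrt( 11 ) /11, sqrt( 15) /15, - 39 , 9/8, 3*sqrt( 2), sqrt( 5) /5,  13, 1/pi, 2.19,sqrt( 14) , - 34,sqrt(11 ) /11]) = [ - 39,-34, sqrt( 15)/15, sqrt( 11) /11, sqrt( 11 ) /11 , 1/pi,sqrt (5)/5, sqrt( 3 )/3,9/8,2.19, sqrt (7),sqrt(14), 3*sqrt(  2 ),9, 13 ] 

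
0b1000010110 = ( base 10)534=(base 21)149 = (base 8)1026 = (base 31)H7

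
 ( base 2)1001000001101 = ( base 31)4P2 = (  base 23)8gl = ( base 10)4621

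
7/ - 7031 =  - 7/7031 = - 0.00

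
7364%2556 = 2252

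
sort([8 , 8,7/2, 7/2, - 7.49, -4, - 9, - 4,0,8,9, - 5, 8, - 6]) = [ - 9, - 7.49, - 6, - 5,  -  4,-4,0,7/2,7/2,8,8,8, 8, 9]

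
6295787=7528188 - 1232401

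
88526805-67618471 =20908334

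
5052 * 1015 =5127780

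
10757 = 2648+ 8109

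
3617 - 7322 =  - 3705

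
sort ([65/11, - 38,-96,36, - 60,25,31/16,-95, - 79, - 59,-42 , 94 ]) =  [ - 96, - 95, - 79,-60,-59, - 42,-38,31/16, 65/11,25,36,94] 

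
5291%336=251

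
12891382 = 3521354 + 9370028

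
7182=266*27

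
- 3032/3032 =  - 1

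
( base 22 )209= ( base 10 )977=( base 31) 10G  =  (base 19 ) 2D8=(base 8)1721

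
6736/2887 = 2 +962/2887  =  2.33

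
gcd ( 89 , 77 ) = 1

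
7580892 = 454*16698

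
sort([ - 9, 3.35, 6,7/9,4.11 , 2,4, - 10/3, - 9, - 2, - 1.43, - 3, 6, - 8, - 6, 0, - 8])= [ - 9,-9,-8,  -  8, - 6, - 10/3, - 3,  -  2, - 1.43,0,7/9, 2,3.35,  4,4.11,6,6] 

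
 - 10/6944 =-1 + 3467/3472= - 0.00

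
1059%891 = 168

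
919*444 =408036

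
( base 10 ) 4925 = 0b1001100111101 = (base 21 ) B3B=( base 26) 77B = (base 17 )100C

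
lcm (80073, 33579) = 1040949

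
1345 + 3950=5295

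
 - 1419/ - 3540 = 473/1180  =  0.40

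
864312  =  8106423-7242111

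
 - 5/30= - 1 + 5/6 = - 0.17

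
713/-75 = -713/75  =  - 9.51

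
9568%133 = 125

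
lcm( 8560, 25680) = 25680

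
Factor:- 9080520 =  - 2^3*3^1*5^1*31^1*2441^1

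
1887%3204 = 1887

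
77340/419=77340/419 = 184.58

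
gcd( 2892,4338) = 1446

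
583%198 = 187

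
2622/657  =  874/219 =3.99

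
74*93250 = 6900500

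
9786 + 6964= 16750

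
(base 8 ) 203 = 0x83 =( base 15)8B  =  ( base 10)131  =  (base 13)A1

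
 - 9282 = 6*(  -  1547)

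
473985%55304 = 31553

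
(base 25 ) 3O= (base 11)90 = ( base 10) 99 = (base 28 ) 3F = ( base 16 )63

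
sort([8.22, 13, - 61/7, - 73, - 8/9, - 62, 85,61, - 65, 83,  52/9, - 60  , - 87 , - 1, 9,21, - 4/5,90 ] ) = [ - 87, - 73, - 65,-62,-60, - 61/7 , - 1,  -  8/9, - 4/5,52/9,8.22,9,  13,21, 61, 83,85, 90]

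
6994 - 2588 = 4406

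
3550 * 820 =2911000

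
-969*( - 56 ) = 54264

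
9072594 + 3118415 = 12191009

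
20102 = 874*23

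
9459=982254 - 972795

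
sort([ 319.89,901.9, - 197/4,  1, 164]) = [ - 197/4,1,164,  319.89, 901.9 ]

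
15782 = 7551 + 8231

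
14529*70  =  1017030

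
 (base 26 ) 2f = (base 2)1000011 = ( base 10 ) 67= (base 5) 232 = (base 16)43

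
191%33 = 26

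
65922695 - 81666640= -15743945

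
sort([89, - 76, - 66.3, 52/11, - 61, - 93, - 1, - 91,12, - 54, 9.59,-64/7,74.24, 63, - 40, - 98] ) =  [-98,  -  93,-91,  -  76, - 66.3 , - 61, -54, - 40, - 64/7, - 1, 52/11,9.59,12, 63, 74.24,89] 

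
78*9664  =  753792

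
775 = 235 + 540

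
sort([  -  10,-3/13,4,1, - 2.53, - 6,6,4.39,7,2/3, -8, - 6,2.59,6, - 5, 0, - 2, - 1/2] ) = [  -  10, - 8, - 6, - 6, - 5,-2.53, - 2, - 1/2, - 3/13,0,2/3,  1,2.59,4 , 4.39 , 6,6,7 ]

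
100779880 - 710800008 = -610020128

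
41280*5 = 206400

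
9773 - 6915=2858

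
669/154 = 4+53/154=4.34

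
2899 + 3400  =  6299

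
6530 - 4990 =1540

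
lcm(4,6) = 12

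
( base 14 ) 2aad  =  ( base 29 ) 913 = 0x1DB1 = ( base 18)1585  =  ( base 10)7601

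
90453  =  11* 8223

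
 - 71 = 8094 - 8165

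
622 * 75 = 46650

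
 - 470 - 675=-1145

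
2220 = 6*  370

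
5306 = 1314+3992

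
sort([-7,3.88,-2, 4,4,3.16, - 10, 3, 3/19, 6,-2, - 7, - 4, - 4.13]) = [-10,-7,-7,- 4.13, - 4,  -  2, - 2,3/19,3, 3.16,3.88,4,4,6 ] 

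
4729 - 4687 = 42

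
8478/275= 8478/275  =  30.83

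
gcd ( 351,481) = 13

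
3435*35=120225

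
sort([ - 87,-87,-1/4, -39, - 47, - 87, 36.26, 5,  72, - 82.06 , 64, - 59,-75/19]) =[ - 87, - 87, - 87,-82.06 ,  -  59,-47, - 39,-75/19, - 1/4,5,36.26,64,72 ]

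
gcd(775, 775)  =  775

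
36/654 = 6/109 = 0.06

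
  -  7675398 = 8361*(- 918 )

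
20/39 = 20/39 = 0.51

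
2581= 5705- 3124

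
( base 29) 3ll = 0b110001010001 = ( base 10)3153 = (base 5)100103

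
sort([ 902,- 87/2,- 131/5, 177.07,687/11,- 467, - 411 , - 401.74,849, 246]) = [-467,-411, - 401.74,-87/2,-131/5, 687/11,177.07,246,849,902]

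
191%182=9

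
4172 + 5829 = 10001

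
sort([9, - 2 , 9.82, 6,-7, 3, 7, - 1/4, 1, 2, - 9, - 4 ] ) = [ - 9,-7,-4, - 2, - 1/4, 1,2,3, 6, 7,  9, 9.82] 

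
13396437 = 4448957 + 8947480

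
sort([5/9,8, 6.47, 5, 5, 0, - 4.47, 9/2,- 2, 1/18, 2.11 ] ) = [ - 4.47, - 2,0,  1/18,  5/9,2.11,9/2,  5,5, 6.47, 8]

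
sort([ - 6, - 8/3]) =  [-6, - 8/3 ] 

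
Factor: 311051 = 13^1*71^1*337^1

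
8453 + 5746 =14199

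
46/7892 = 23/3946 = 0.01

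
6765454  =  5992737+772717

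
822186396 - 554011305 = 268175091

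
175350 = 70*2505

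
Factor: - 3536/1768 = - 2 = - 2^1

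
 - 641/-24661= 641/24661 = 0.03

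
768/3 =256 = 256.00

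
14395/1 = 14395 = 14395.00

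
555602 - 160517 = 395085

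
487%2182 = 487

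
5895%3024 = 2871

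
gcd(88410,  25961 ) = 1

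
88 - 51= 37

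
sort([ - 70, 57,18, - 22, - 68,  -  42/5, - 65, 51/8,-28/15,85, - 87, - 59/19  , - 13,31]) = [  -  87, - 70, - 68, - 65 , - 22, - 13, - 42/5, - 59/19, - 28/15,51/8 , 18,  31 , 57 , 85 ]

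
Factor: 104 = 2^3*13^1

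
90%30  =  0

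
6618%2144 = 186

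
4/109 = 4/109 = 0.04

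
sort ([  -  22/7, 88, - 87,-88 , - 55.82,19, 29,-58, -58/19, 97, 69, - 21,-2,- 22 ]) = [  -  88 ,- 87,-58, - 55.82, - 22,- 21,  -  22/7,-58/19, - 2 , 19, 29, 69, 88, 97 ] 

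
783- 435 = 348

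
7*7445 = 52115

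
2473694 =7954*311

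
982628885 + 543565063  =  1526193948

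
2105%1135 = 970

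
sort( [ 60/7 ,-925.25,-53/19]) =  [ - 925.25, - 53/19, 60/7]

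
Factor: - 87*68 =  - 5916 = -  2^2*3^1*17^1*29^1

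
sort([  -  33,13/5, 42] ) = [ - 33,13/5,42 ]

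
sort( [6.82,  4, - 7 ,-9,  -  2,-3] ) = [-9,-7 ,-3,  -  2,4,6.82]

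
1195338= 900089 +295249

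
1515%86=53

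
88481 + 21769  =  110250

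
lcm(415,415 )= 415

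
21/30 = 7/10 =0.70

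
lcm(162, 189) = 1134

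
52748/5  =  52748/5  =  10549.60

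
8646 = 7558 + 1088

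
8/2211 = 8/2211 = 0.00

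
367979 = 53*6943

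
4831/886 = 4831/886 = 5.45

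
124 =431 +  - 307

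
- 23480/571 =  - 42 + 502/571 = -  41.12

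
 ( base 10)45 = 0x2D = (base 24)1l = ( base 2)101101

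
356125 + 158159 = 514284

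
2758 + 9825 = 12583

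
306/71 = 306/71 = 4.31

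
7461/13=573 + 12/13 = 573.92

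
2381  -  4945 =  - 2564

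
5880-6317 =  - 437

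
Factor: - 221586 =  - 2^1 *3^1 * 36931^1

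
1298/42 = 649/21 = 30.90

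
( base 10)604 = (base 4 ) 21130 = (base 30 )k4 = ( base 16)25c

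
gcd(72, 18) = 18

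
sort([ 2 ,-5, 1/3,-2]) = [-5, - 2, 1/3 , 2]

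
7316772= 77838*94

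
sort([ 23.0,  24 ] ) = [ 23.0,24]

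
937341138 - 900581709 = 36759429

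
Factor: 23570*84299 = 1986927430=2^1*5^1 * 2357^1 *84299^1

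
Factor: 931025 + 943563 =2^2*468647^1= 1874588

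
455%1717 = 455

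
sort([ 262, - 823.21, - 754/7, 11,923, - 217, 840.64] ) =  [ - 823.21 , - 217, - 754/7, 11, 262, 840.64,923] 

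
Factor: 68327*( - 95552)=  -  2^6*7^1 * 43^1*227^1*  1493^1 = -  6528781504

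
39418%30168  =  9250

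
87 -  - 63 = 150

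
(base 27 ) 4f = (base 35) 3I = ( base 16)7B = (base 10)123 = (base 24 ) 53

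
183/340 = 183/340 = 0.54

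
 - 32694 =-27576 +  - 5118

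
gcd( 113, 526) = 1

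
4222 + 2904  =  7126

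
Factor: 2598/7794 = 3^ (-1) = 1/3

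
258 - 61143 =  - 60885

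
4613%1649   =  1315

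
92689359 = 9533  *9723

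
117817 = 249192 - 131375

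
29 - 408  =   - 379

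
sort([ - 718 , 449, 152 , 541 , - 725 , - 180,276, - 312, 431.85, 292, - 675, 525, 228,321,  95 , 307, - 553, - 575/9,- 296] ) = [-725, - 718,-675, - 553, - 312,  -  296, - 180,-575/9  ,  95, 152, 228,276, 292,307,321, 431.85, 449,525,541]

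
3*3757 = 11271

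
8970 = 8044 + 926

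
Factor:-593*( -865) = 5^1*173^1*593^1=512945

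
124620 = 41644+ 82976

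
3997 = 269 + 3728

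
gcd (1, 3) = 1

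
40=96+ -56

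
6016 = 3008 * 2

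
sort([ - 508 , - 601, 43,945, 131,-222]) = [ - 601,  -  508,- 222, 43,131, 945]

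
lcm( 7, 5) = 35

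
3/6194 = 3/6194=   0.00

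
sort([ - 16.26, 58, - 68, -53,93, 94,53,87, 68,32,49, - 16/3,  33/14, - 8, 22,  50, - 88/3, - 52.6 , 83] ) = [ - 68, - 53, - 52.6 ,-88/3, - 16.26, - 8, - 16/3, 33/14,22,32, 49, 50,53,58, 68,83,87, 93, 94 ]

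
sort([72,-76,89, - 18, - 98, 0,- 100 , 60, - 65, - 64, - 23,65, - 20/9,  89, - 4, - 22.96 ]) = [ - 100, - 98, - 76 ,  -  65, - 64, - 23,- 22.96, - 18, - 4, - 20/9, 0,60, 65, 72 , 89,89]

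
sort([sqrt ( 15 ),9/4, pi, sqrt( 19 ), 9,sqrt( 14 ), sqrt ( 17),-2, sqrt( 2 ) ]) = [  -  2, sqrt(2),  9/4, pi, sqrt ( 14 ), sqrt ( 15),sqrt(17),sqrt( 19),9] 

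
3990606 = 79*50514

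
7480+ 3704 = 11184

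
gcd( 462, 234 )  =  6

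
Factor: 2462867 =11^1 * 181^1*1237^1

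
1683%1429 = 254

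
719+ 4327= 5046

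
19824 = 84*236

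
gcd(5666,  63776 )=2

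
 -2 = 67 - 69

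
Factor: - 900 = - 2^2*3^2*5^2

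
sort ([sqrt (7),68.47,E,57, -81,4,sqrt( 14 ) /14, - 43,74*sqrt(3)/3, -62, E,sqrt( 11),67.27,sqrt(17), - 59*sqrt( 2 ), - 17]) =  [ - 59*sqrt(2), - 81, - 62, - 43, - 17,sqrt (14 )/14,sqrt( 7 ), E,E,  sqrt( 11),4,sqrt( 17 ),74*sqrt( 3 )/3,57, 67.27, 68.47]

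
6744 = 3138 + 3606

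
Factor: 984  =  2^3*3^1*41^1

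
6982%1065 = 592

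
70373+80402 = 150775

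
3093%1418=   257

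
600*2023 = 1213800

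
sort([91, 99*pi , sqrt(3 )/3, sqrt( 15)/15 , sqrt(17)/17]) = [sqrt(17)/17,sqrt( 15 ) /15,sqrt(3 )/3, 91, 99*pi ] 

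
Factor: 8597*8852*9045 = 2^2 * 3^3*5^1*67^1*2213^1 * 8597^1 = 688330324980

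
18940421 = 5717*3313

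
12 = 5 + 7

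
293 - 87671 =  - 87378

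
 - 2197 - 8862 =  - 11059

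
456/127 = 3+75/127 =3.59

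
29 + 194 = 223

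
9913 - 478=9435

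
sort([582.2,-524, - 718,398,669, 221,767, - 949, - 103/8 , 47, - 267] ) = [- 949, - 718, - 524, - 267, - 103/8,47, 221,  398,582.2,669,767] 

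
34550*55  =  1900250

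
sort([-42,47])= [ - 42,47]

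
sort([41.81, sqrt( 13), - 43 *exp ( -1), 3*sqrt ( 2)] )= [  -  43*exp( - 1), sqrt( 13 ),3* sqrt( 2),41.81 ] 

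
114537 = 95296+19241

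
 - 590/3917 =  - 590/3917 = - 0.15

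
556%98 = 66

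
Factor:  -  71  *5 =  - 355 = - 5^1*71^1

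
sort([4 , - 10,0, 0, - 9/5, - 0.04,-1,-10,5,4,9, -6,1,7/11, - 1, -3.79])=[ - 10, - 10, - 6, - 3.79, - 9/5, - 1, - 1, - 0.04,0,0,7/11, 1, 4, 4, 5,9]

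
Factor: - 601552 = -2^4*7^1 * 41^1*131^1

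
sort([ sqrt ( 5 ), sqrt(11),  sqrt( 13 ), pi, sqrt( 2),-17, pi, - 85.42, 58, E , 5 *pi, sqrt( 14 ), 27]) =[ -85.42, - 17 , sqrt( 2), sqrt (5 ), E,pi, pi,sqrt( 11)  ,  sqrt( 13 ), sqrt (14),5*pi,27,  58]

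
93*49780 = 4629540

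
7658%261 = 89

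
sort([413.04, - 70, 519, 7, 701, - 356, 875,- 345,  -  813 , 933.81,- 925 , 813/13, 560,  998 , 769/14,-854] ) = [ - 925, -854,-813,-356 ,- 345,-70, 7, 769/14, 813/13,413.04 , 519,  560, 701, 875,  933.81, 998]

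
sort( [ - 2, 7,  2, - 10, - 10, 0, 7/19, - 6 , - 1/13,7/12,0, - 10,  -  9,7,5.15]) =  [-10,-10, - 10, - 9, - 6, - 2 , - 1/13 , 0,0, 7/19,7/12,2,  5.15, 7,  7] 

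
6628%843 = 727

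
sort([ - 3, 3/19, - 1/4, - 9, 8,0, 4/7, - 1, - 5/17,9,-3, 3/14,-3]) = [ - 9, - 3,-3, - 3, -1, - 5/17 , - 1/4,0,3/19,3/14,4/7, 8, 9]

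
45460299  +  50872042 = 96332341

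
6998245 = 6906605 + 91640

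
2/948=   1/474 = 0.00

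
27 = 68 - 41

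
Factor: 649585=5^1*129917^1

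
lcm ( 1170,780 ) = 2340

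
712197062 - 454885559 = 257311503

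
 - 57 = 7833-7890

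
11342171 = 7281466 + 4060705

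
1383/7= 1383/7 =197.57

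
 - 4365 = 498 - 4863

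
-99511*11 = -1094621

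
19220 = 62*310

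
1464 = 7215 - 5751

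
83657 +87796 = 171453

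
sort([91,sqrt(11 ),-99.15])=[ - 99.15,sqrt( 11),91 ] 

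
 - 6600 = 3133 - 9733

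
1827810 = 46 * 39735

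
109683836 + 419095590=528779426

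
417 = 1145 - 728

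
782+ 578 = 1360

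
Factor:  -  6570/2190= - 3 = - 3^1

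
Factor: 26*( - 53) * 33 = -45474 =-2^1*3^1*11^1 *13^1*53^1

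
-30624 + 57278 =26654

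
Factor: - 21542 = - 2^1 * 10771^1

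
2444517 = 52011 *47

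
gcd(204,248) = 4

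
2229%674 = 207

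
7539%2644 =2251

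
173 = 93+80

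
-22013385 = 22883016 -44896401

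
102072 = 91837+10235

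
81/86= 81/86 = 0.94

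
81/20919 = 27/6973 = 0.00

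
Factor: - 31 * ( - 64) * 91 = 2^6*7^1*13^1*31^1 = 180544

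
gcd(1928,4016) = 8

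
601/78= 7 +55/78 = 7.71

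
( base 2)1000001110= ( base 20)166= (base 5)4101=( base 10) 526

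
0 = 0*737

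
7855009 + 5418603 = 13273612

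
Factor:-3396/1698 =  - 2^1 = - 2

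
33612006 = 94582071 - 60970065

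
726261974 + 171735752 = 897997726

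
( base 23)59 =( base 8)174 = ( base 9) 147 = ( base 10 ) 124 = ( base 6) 324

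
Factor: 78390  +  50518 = 128908 = 2^2*13^1  *37^1*67^1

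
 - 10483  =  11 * (-953) 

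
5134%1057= 906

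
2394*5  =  11970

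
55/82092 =55/82092 = 0.00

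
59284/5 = 11856 + 4/5 = 11856.80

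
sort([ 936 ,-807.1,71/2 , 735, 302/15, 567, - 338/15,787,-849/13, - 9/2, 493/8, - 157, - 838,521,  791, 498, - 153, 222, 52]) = [ - 838,-807.1, - 157, - 153, - 849/13,-338/15, - 9/2, 302/15,71/2, 52, 493/8, 222,  498, 521,567,735, 787,791 , 936]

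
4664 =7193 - 2529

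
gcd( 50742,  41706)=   18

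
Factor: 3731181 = 3^1*263^1*4729^1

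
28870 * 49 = 1414630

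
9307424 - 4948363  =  4359061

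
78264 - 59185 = 19079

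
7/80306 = 7/80306 = 0.00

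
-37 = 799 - 836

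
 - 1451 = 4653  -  6104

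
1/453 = 1/453 =0.00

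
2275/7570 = 455/1514 = 0.30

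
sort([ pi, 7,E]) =[ E,  pi,  7] 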